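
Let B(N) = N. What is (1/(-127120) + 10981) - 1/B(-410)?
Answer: 57232106191/5211920 ≈ 10981.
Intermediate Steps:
(1/(-127120) + 10981) - 1/B(-410) = (1/(-127120) + 10981) - 1/(-410) = (-1/127120 + 10981) - 1*(-1/410) = 1395904719/127120 + 1/410 = 57232106191/5211920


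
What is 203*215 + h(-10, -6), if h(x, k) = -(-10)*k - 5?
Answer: 43580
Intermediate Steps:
h(x, k) = -5 + 10*k (h(x, k) = 10*k - 5 = -5 + 10*k)
203*215 + h(-10, -6) = 203*215 + (-5 + 10*(-6)) = 43645 + (-5 - 60) = 43645 - 65 = 43580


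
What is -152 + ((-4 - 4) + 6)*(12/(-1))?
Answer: -128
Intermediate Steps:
-152 + ((-4 - 4) + 6)*(12/(-1)) = -152 + (-8 + 6)*(12*(-1)) = -152 - 2*(-12) = -152 + 24 = -128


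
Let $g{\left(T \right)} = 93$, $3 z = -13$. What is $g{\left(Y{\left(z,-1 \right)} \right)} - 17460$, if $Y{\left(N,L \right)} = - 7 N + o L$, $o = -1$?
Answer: $-17367$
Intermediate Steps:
$z = - \frac{13}{3}$ ($z = \frac{1}{3} \left(-13\right) = - \frac{13}{3} \approx -4.3333$)
$Y{\left(N,L \right)} = - L - 7 N$ ($Y{\left(N,L \right)} = - 7 N - L = - L - 7 N$)
$g{\left(Y{\left(z,-1 \right)} \right)} - 17460 = 93 - 17460 = -17367$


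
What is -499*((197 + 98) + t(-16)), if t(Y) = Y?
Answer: -139221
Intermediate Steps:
-499*((197 + 98) + t(-16)) = -499*((197 + 98) - 16) = -499*(295 - 16) = -499*279 = -139221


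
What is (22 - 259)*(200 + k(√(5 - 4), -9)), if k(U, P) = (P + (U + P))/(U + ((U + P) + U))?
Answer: -96143/2 ≈ -48072.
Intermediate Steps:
k(U, P) = (U + 2*P)/(P + 3*U) (k(U, P) = (P + (P + U))/(U + ((P + U) + U)) = (U + 2*P)/(U + (P + 2*U)) = (U + 2*P)/(P + 3*U))
(22 - 259)*(200 + k(√(5 - 4), -9)) = (22 - 259)*(200 + (√(5 - 4) + 2*(-9))/(-9 + 3*√(5 - 4))) = -237*(200 + (√1 - 18)/(-9 + 3*√1)) = -237*(200 + (1 - 18)/(-9 + 3*1)) = -237*(200 - 17/(-9 + 3)) = -237*(200 - 17/(-6)) = -237*(200 - ⅙*(-17)) = -237*(200 + 17/6) = -237*1217/6 = -96143/2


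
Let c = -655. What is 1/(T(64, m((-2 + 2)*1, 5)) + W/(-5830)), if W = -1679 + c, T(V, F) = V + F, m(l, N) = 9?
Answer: 2915/213962 ≈ 0.013624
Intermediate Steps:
T(V, F) = F + V
W = -2334 (W = -1679 - 655 = -2334)
1/(T(64, m((-2 + 2)*1, 5)) + W/(-5830)) = 1/((9 + 64) - 2334/(-5830)) = 1/(73 - 2334*(-1/5830)) = 1/(73 + 1167/2915) = 1/(213962/2915) = 2915/213962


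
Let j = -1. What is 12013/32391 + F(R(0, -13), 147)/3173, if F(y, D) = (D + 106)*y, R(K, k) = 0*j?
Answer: 12013/32391 ≈ 0.37087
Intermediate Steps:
R(K, k) = 0 (R(K, k) = 0*(-1) = 0)
F(y, D) = y*(106 + D) (F(y, D) = (106 + D)*y = y*(106 + D))
12013/32391 + F(R(0, -13), 147)/3173 = 12013/32391 + (0*(106 + 147))/3173 = 12013*(1/32391) + (0*253)*(1/3173) = 12013/32391 + 0*(1/3173) = 12013/32391 + 0 = 12013/32391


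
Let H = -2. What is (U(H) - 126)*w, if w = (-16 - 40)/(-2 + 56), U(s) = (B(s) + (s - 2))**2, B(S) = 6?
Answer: 3416/27 ≈ 126.52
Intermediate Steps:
U(s) = (4 + s)**2 (U(s) = (6 + (s - 2))**2 = (6 + (-2 + s))**2 = (4 + s)**2)
w = -28/27 (w = -56/54 = -56*1/54 = -28/27 ≈ -1.0370)
(U(H) - 126)*w = ((4 - 2)**2 - 126)*(-28/27) = (2**2 - 126)*(-28/27) = (4 - 126)*(-28/27) = -122*(-28/27) = 3416/27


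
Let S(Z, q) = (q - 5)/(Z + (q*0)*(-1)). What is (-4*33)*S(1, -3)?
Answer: 1056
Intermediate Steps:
S(Z, q) = (-5 + q)/Z (S(Z, q) = (-5 + q)/(Z + 0*(-1)) = (-5 + q)/(Z + 0) = (-5 + q)/Z)
(-4*33)*S(1, -3) = (-4*33)*((-5 - 3)/1) = -132*(-8) = 1056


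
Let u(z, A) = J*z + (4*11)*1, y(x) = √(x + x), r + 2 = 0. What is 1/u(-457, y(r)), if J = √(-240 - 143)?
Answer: 44/79991103 + 457*I*√383/79991103 ≈ 5.5006e-7 + 0.00011181*I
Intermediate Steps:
r = -2 (r = -2 + 0 = -2)
J = I*√383 (J = √(-383) = I*√383 ≈ 19.57*I)
y(x) = √2*√x (y(x) = √(2*x) = √2*√x)
u(z, A) = 44 + I*z*√383 (u(z, A) = (I*√383)*z + (4*11)*1 = I*z*√383 + 44*1 = I*z*√383 + 44 = 44 + I*z*√383)
1/u(-457, y(r)) = 1/(44 + I*(-457)*√383) = 1/(44 - 457*I*√383)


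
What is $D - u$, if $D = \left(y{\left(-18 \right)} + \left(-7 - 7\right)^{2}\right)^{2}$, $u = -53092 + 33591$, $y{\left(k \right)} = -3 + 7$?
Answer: $59501$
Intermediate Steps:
$y{\left(k \right)} = 4$
$u = -19501$
$D = 40000$ ($D = \left(4 + \left(-7 - 7\right)^{2}\right)^{2} = \left(4 + \left(-14\right)^{2}\right)^{2} = \left(4 + 196\right)^{2} = 200^{2} = 40000$)
$D - u = 40000 - -19501 = 40000 + 19501 = 59501$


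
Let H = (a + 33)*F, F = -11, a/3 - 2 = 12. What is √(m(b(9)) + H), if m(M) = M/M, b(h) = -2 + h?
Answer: 2*I*√206 ≈ 28.705*I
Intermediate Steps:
m(M) = 1
a = 42 (a = 6 + 3*12 = 6 + 36 = 42)
H = -825 (H = (42 + 33)*(-11) = 75*(-11) = -825)
√(m(b(9)) + H) = √(1 - 825) = √(-824) = 2*I*√206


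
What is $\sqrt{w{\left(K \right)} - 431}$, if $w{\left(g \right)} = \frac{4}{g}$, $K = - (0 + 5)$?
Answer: $\frac{i \sqrt{10795}}{5} \approx 20.78 i$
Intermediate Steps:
$K = -5$ ($K = \left(-1\right) 5 = -5$)
$\sqrt{w{\left(K \right)} - 431} = \sqrt{\frac{4}{-5} - 431} = \sqrt{4 \left(- \frac{1}{5}\right) - 431} = \sqrt{- \frac{4}{5} - 431} = \sqrt{- \frac{2159}{5}} = \frac{i \sqrt{10795}}{5}$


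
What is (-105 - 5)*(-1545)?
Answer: 169950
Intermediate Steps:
(-105 - 5)*(-1545) = -110*(-1545) = 169950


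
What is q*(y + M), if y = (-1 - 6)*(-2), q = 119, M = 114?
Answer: 15232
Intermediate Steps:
y = 14 (y = -7*(-2) = 14)
q*(y + M) = 119*(14 + 114) = 119*128 = 15232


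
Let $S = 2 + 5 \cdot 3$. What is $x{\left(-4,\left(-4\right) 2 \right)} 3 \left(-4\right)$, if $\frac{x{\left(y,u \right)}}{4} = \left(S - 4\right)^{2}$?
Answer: $-8112$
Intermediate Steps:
$S = 17$ ($S = 2 + 15 = 17$)
$x{\left(y,u \right)} = 676$ ($x{\left(y,u \right)} = 4 \left(17 - 4\right)^{2} = 4 \cdot 13^{2} = 4 \cdot 169 = 676$)
$x{\left(-4,\left(-4\right) 2 \right)} 3 \left(-4\right) = 676 \cdot 3 \left(-4\right) = 2028 \left(-4\right) = -8112$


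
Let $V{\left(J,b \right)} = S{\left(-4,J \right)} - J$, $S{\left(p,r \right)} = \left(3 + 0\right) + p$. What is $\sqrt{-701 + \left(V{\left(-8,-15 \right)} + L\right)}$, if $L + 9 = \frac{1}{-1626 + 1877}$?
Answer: $\frac{2 i \sqrt{11072363}}{251} \approx 26.514 i$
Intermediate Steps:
$L = - \frac{2258}{251}$ ($L = -9 + \frac{1}{-1626 + 1877} = -9 + \frac{1}{251} = - \frac{2258}{251} \approx -8.996$)
$S{\left(p,r \right)} = 3 + p$
$V{\left(J,b \right)} = -1 - J$ ($V{\left(J,b \right)} = \left(3 - 4\right) - J = -1 - J$)
$\sqrt{-701 + \left(V{\left(-8,-15 \right)} + L\right)} = \sqrt{-701 - \frac{501}{251}} = \sqrt{- \frac{176452}{251}} = \frac{2 i \sqrt{11072363}}{251}$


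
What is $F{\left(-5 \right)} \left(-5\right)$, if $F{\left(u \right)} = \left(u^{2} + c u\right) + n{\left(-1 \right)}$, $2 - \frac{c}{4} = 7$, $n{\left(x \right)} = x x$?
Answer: $-630$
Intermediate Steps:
$n{\left(x \right)} = x^{2}$
$c = -20$ ($c = 8 - 28 = -20$)
$F{\left(u \right)} = 1 + u^{2} - 20 u$ ($F{\left(u \right)} = \left(u^{2} - 20 u\right) + \left(-1\right)^{2} = \left(u^{2} - 20 u\right) + 1 = 1 + u^{2} - 20 u$)
$F{\left(-5 \right)} \left(-5\right) = \left(1 + \left(-5\right)^{2} - -100\right) \left(-5\right) = \left(1 + 25 + 100\right) \left(-5\right) = 126 \left(-5\right) = -630$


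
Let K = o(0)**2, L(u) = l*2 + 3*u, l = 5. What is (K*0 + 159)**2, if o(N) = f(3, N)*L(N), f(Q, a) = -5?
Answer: 25281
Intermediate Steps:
L(u) = 10 + 3*u (L(u) = 5*2 + 3*u = 10 + 3*u)
o(N) = -50 - 15*N (o(N) = -5*(10 + 3*N) = -50 - 15*N)
K = 2500 (K = (-50 - 15*0)**2 = (-50 + 0)**2 = (-50)**2 = 2500)
(K*0 + 159)**2 = (2500*0 + 159)**2 = (0 + 159)**2 = 159**2 = 25281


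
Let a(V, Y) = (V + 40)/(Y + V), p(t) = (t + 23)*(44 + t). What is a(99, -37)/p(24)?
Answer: 139/198152 ≈ 0.00070148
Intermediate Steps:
p(t) = (23 + t)*(44 + t)
a(V, Y) = (40 + V)/(V + Y)
a(99, -37)/p(24) = ((40 + 99)/(99 - 37))/(1012 + 24**2 + 67*24) = (139/62)/(1012 + 576 + 1608) = ((1/62)*139)/3196 = (139/62)*(1/3196) = 139/198152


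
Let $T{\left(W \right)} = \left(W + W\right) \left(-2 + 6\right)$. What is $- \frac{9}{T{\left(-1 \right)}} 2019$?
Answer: $\frac{18171}{8} \approx 2271.4$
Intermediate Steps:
$T{\left(W \right)} = 8 W$ ($T{\left(W \right)} = 2 W 4 = 8 W$)
$- \frac{9}{T{\left(-1 \right)}} 2019 = - \frac{9}{8 \left(-1\right)} 2019 = - \frac{9}{-8} \cdot 2019 = \left(-9\right) \left(- \frac{1}{8}\right) 2019 = \frac{9}{8} \cdot 2019 = \frac{18171}{8}$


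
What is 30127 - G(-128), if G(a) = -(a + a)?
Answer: 29871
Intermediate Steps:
G(a) = -2*a
30127 - G(-128) = 30127 - (-2)*(-128) = 30127 - 1*256 = 30127 - 256 = 29871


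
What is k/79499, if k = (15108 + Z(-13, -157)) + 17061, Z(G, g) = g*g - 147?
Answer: 56671/79499 ≈ 0.71285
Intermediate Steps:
Z(G, g) = -147 + g**2 (Z(G, g) = g**2 - 147 = -147 + g**2)
k = 56671 (k = (15108 + (-147 + (-157)**2)) + 17061 = (15108 + (-147 + 24649)) + 17061 = (15108 + 24502) + 17061 = 39610 + 17061 = 56671)
k/79499 = 56671/79499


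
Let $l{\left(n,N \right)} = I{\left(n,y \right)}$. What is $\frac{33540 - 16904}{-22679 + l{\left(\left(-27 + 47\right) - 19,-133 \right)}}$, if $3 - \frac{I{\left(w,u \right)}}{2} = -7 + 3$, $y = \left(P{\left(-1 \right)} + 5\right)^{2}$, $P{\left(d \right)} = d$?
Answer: $- \frac{16636}{22665} \approx -0.734$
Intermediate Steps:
$y = 16$ ($y = \left(-1 + 5\right)^{2} = 4^{2} = 16$)
$I{\left(w,u \right)} = 14$ ($I{\left(w,u \right)} = 6 - 2 \left(-7 + 3\right) = 6 - -8 = 6 + 8 = 14$)
$l{\left(n,N \right)} = 14$
$\frac{33540 - 16904}{-22679 + l{\left(\left(-27 + 47\right) - 19,-133 \right)}} = \frac{33540 - 16904}{-22679 + 14} = \frac{16636}{-22665} = 16636 \left(- \frac{1}{22665}\right) = - \frac{16636}{22665}$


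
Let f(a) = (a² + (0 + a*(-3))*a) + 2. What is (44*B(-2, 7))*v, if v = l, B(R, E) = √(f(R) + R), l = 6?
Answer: 528*I*√2 ≈ 746.71*I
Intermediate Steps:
f(a) = 2 - 2*a² (f(a) = (a² + (0 - 3*a)*a) + 2 = (a² + (-3*a)*a) + 2 = (a² - 3*a²) + 2 = -2*a² + 2 = 2 - 2*a²)
B(R, E) = √(2 + R - 2*R²) (B(R, E) = √((2 - 2*R²) + R) = √(2 + R - 2*R²))
v = 6
(44*B(-2, 7))*v = (44*√(2 - 2 - 2*(-2)²))*6 = (44*√(2 - 2 - 2*4))*6 = (44*√(2 - 2 - 8))*6 = (44*√(-8))*6 = (44*(2*I*√2))*6 = (88*I*√2)*6 = 528*I*√2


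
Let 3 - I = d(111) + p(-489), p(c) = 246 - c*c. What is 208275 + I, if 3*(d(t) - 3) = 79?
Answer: 1341371/3 ≈ 4.4712e+5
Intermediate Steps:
d(t) = 88/3 (d(t) = 3 + (1/3)*79 = 3 + 79/3 = 88/3)
p(c) = 246 - c**2
I = 716546/3 (I = 3 - (88/3 + (246 - 1*(-489)**2)) = 3 - (88/3 + (246 - 1*239121)) = 3 - (88/3 + (246 - 239121)) = 3 - (88/3 - 238875) = 3 - 1*(-716537/3) = 3 + 716537/3 = 716546/3 ≈ 2.3885e+5)
208275 + I = 208275 + 716546/3 = 1341371/3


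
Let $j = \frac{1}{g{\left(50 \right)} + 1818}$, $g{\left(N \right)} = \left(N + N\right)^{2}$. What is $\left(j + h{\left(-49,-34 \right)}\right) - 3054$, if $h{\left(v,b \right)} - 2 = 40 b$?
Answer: $- \frac{52141015}{11818} \approx -4412.0$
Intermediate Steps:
$g{\left(N \right)} = 4 N^{2}$ ($g{\left(N \right)} = \left(2 N\right)^{2} = 4 N^{2}$)
$h{\left(v,b \right)} = 2 + 40 b$
$j = \frac{1}{11818}$ ($j = \frac{1}{4 \cdot 50^{2} + 1818} = \frac{1}{4 \cdot 2500 + 1818} = \frac{1}{10000 + 1818} = \frac{1}{11818} \approx 8.4617 \cdot 10^{-5}$)
$\left(j + h{\left(-49,-34 \right)}\right) - 3054 = \left(\frac{1}{11818} + \left(2 + 40 \left(-34\right)\right)\right) - 3054 = \left(\frac{1}{11818} + \left(2 - 1360\right)\right) - 3054 = \left(\frac{1}{11818} - 1358\right) - 3054 = - \frac{16048843}{11818} - 3054 = - \frac{52141015}{11818}$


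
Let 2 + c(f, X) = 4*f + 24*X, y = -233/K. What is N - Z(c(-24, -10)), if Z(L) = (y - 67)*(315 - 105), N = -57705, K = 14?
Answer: -40140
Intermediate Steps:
y = -233/14 ≈ -16.643
c(f, X) = -2 + 4*f + 24*X (c(f, X) = -2 + (4*f + 24*X) = -2 + 4*f + 24*X)
Z(L) = -17565 (Z(L) = (-233/14 - 67)*(315 - 105) = -1171/14*210 = -17565)
N - Z(c(-24, -10)) = -57705 - 1*(-17565) = -57705 + 17565 = -40140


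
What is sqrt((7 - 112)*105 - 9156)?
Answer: 31*I*sqrt(21) ≈ 142.06*I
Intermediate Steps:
sqrt((7 - 112)*105 - 9156) = sqrt(-105*105 - 9156) = sqrt(-11025 - 9156) = sqrt(-20181) = 31*I*sqrt(21)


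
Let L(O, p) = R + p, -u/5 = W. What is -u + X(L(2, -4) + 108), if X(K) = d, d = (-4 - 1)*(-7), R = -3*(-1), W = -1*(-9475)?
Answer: 47410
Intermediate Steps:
W = 9475
u = -47375 (u = -5*9475 = -47375)
R = 3
L(O, p) = 3 + p
d = 35 (d = -5*(-7) = 35)
X(K) = 35
-u + X(L(2, -4) + 108) = -1*(-47375) + 35 = 47375 + 35 = 47410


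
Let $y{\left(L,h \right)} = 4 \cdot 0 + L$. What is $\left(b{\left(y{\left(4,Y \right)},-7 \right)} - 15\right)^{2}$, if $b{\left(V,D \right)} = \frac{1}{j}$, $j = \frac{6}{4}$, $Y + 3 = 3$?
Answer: $\frac{1849}{9} \approx 205.44$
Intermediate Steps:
$Y = 0$ ($Y = -3 + 3 = 0$)
$y{\left(L,h \right)} = L$ ($y{\left(L,h \right)} = 0 + L = L$)
$j = \frac{3}{2}$ ($j = 6 \cdot \frac{1}{4} = \frac{3}{2} \approx 1.5$)
$b{\left(V,D \right)} = \frac{2}{3}$ ($b{\left(V,D \right)} = \frac{1}{\frac{3}{2}} = \frac{2}{3}$)
$\left(b{\left(y{\left(4,Y \right)},-7 \right)} - 15\right)^{2} = \left(\frac{2}{3} - 15\right)^{2} = \left(- \frac{43}{3}\right)^{2} = \frac{1849}{9}$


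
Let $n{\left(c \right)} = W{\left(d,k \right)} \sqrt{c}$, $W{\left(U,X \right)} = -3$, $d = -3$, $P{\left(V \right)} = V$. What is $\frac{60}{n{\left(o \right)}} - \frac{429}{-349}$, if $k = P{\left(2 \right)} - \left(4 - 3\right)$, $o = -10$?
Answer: $\frac{429}{349} + 2 i \sqrt{10} \approx 1.2292 + 6.3246 i$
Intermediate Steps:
$k = 1$ ($k = 2 - \left(4 - 3\right) = 2 - 1 = 1$)
$n{\left(c \right)} = - 3 \sqrt{c}$
$\frac{60}{n{\left(o \right)}} - \frac{429}{-349} = \frac{60}{\left(-3\right) \sqrt{-10}} - \frac{429}{-349} = \frac{60}{\left(-3\right) i \sqrt{10}} - - \frac{429}{349} = \frac{60}{\left(-3\right) i \sqrt{10}} + \frac{429}{349} = 60 \frac{i \sqrt{10}}{30} + \frac{429}{349} = 2 i \sqrt{10} + \frac{429}{349} = \frac{429}{349} + 2 i \sqrt{10}$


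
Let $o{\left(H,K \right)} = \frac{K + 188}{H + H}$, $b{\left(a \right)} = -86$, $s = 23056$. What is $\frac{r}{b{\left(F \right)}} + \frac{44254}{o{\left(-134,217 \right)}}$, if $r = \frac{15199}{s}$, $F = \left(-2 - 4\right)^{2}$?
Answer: $- \frac{23516346678347}{803040480} \approx -29284.0$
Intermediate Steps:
$F = 36$ ($F = \left(-6\right)^{2} = 36$)
$r = \frac{15199}{23056} \approx 0.65922$
$o{\left(H,K \right)} = \frac{188 + K}{2 H}$
$\frac{r}{b{\left(F \right)}} + \frac{44254}{o{\left(-134,217 \right)}} = \frac{15199}{23056 \left(-86\right)} + \frac{44254}{\frac{1}{2} \frac{1}{-134} \left(188 + 217\right)} = \frac{15199}{23056} \left(- \frac{1}{86}\right) + \frac{44254}{\frac{1}{2} \left(- \frac{1}{134}\right) 405} = - \frac{15199}{1982816} + \frac{44254}{- \frac{405}{268}} = - \frac{15199}{1982816} + 44254 \left(- \frac{268}{405}\right) = - \frac{15199}{1982816} - \frac{11860072}{405} = - \frac{23516346678347}{803040480}$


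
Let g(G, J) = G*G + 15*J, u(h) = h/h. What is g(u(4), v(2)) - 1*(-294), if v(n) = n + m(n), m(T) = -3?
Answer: 280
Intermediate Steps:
u(h) = 1
v(n) = -3 + n (v(n) = n - 3 = -3 + n)
g(G, J) = G**2 + 15*J
g(u(4), v(2)) - 1*(-294) = (1**2 + 15*(-3 + 2)) - 1*(-294) = (1 + 15*(-1)) + 294 = (1 - 15) + 294 = -14 + 294 = 280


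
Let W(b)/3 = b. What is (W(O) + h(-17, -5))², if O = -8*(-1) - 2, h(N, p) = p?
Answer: 169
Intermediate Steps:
O = 6 (O = -4*(-2) - 2 = 8 - 2 = 6)
W(b) = 3*b
(W(O) + h(-17, -5))² = (3*6 - 5)² = (18 - 5)² = 13² = 169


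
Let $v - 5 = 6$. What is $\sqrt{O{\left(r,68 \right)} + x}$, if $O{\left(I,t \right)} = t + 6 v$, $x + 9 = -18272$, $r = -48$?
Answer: $i \sqrt{18147} \approx 134.71 i$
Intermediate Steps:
$x = -18281$ ($x = -9 - 18272 = -18281$)
$v = 11$ ($v = 5 + 6 = 11$)
$O{\left(I,t \right)} = 66 + t$ ($O{\left(I,t \right)} = t + 6 \cdot 11 = t + 66 = 66 + t$)
$\sqrt{O{\left(r,68 \right)} + x} = \sqrt{\left(66 + 68\right) - 18281} = \sqrt{134 - 18281} = \sqrt{-18147} = i \sqrt{18147}$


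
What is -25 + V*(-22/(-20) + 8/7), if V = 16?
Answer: 381/35 ≈ 10.886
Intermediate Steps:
-25 + V*(-22/(-20) + 8/7) = -25 + 16*(-22/(-20) + 8/7) = -25 + 16*(-22*(-1/20) + 8*(1/7)) = -25 + 16*(11/10 + 8/7) = -25 + 16*(157/70) = -25 + 1256/35 = 381/35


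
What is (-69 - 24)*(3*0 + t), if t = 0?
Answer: 0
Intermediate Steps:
(-69 - 24)*(3*0 + t) = (-69 - 24)*(3*0 + 0) = -93*(0 + 0) = -93*0 = 0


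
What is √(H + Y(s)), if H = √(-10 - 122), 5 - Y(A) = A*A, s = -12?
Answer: √(-139 + 2*I*√33) ≈ 0.48683 + 11.8*I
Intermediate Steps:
Y(A) = 5 - A² (Y(A) = 5 - A*A = 5 - A²)
H = 2*I*√33 (H = √(-132) = 2*I*√33 ≈ 11.489*I)
√(H + Y(s)) = √(2*I*√33 + (5 - 1*(-12)²)) = √(2*I*√33 + (5 - 1*144)) = √(2*I*√33 + (5 - 144)) = √(2*I*√33 - 139) = √(-139 + 2*I*√33)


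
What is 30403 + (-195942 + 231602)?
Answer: 66063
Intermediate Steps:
30403 + (-195942 + 231602) = 30403 + 35660 = 66063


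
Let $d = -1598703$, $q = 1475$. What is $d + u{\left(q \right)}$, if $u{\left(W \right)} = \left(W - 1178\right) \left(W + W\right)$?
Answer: $-722553$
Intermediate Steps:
$u{\left(W \right)} = 2 W \left(-1178 + W\right)$ ($u{\left(W \right)} = \left(-1178 + W\right) 2 W = 2 W \left(-1178 + W\right)$)
$d + u{\left(q \right)} = -1598703 + 2 \cdot 1475 \left(-1178 + 1475\right) = -1598703 + 2 \cdot 1475 \cdot 297 = -1598703 + 876150 = -722553$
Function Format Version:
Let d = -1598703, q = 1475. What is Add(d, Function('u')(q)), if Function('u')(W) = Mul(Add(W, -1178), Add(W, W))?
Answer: -722553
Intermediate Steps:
Function('u')(W) = Mul(2, W, Add(-1178, W)) (Function('u')(W) = Mul(Add(-1178, W), Mul(2, W)) = Mul(2, W, Add(-1178, W)))
Add(d, Function('u')(q)) = Add(-1598703, Mul(2, 1475, Add(-1178, 1475))) = Add(-1598703, Mul(2, 1475, 297)) = Add(-1598703, 876150) = -722553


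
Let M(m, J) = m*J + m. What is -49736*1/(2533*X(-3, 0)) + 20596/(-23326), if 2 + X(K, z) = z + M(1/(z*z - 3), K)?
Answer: 408968392/29542379 ≈ 13.843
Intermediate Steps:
M(m, J) = m + J*m (M(m, J) = J*m + m = m + J*m)
X(K, z) = -2 + z + (1 + K)/(-3 + z²) (X(K, z) = -2 + (z + (1 + K)/(z*z - 3)) = -2 + (z + (1 + K)/(z² - 3)) = -2 + (z + (1 + K)/(-3 + z²)) = -2 + z + (1 + K)/(-3 + z²))
-49736*1/(2533*X(-3, 0)) + 20596/(-23326) = -49736*(-3 + 0²)/(2533*(1 - 3 + (-3 + 0²)*(-2 + 0))) + 20596/(-23326) = -49736*(-3 + 0)/(2533*(1 - 3 + (-3 + 0)*(-2))) + 20596*(-1/23326) = -49736*(-3/(2533*(1 - 3 - 3*(-2)))) - 10298/11663 = -49736*(-3/(2533*(1 - 3 + 6))) - 10298/11663 = -49736/(2533*(-⅓*4)) - 10298/11663 = -49736/(2533*(-4/3)) - 10298/11663 = -49736/(-10132/3) - 10298/11663 = -49736*(-3/10132) - 10298/11663 = 37302/2533 - 10298/11663 = 408968392/29542379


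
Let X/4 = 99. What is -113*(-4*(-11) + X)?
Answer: -49720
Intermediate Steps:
X = 396 (X = 4*99 = 396)
-113*(-4*(-11) + X) = -113*(-4*(-11) + 396) = -113*(44 + 396) = -113*440 = -49720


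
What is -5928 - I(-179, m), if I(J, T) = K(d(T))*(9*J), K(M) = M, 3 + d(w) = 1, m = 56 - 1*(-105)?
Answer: -9150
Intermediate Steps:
m = 161 (m = 56 + 105 = 161)
d(w) = -2 (d(w) = -3 + 1 = -2)
I(J, T) = -18*J
-5928 - I(-179, m) = -5928 - (-18)*(-179) = -5928 - 1*3222 = -5928 - 3222 = -9150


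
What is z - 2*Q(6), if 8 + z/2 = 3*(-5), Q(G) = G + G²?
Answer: -130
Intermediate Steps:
z = -46 (z = -16 + 2*(3*(-5)) = -16 + 2*(-15) = -16 - 30 = -46)
z - 2*Q(6) = -46 - 12*(1 + 6) = -46 - 12*7 = -46 - 2*42 = -46 - 84 = -130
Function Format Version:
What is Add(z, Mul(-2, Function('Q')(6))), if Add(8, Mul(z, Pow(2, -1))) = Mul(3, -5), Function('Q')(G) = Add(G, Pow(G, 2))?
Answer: -130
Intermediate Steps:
z = -46 (z = Add(-16, Mul(2, Mul(3, -5))) = Add(-16, Mul(2, -15)) = Add(-16, -30) = -46)
Add(z, Mul(-2, Function('Q')(6))) = Add(-46, Mul(-2, Mul(6, Add(1, 6)))) = Add(-46, Mul(-2, Mul(6, 7))) = Add(-46, Mul(-2, 42)) = Add(-46, -84) = -130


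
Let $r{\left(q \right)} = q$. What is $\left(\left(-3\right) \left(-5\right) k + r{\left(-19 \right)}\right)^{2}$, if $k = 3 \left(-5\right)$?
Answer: $59536$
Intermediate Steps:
$k = -15$
$\left(\left(-3\right) \left(-5\right) k + r{\left(-19 \right)}\right)^{2} = \left(\left(-3\right) \left(-5\right) \left(-15\right) - 19\right)^{2} = \left(15 \left(-15\right) - 19\right)^{2} = \left(-225 - 19\right)^{2} = \left(-244\right)^{2} = 59536$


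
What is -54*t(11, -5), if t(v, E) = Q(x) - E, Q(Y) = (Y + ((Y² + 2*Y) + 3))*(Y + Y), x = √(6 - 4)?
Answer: -918 - 540*√2 ≈ -1681.7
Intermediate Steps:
x = √2 ≈ 1.4142
Q(Y) = 2*Y*(3 + Y² + 3*Y) (Q(Y) = (Y + (3 + Y² + 2*Y))*(2*Y) = (3 + Y² + 3*Y)*(2*Y) = 2*Y*(3 + Y² + 3*Y))
t(v, E) = -E + 2*√2*(5 + 3*√2) (t(v, E) = 2*√2*(3 + (√2)² + 3*√2) - E = 2*√2*(3 + 2 + 3*√2) - E = 2*√2*(5 + 3*√2) - E = -E + 2*√2*(5 + 3*√2))
-54*t(11, -5) = -54*(12 - 1*(-5) + 10*√2) = -54*(12 + 5 + 10*√2) = -54*(17 + 10*√2) = -918 - 540*√2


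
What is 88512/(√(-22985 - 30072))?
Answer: -88512*I*√53057/53057 ≈ -384.27*I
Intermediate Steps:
88512/(√(-22985 - 30072)) = 88512/(√(-53057)) = 88512/((I*√53057)) = 88512*(-I*√53057/53057) = -88512*I*√53057/53057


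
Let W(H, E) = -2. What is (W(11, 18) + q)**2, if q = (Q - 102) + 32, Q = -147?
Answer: 47961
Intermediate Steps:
q = -217 (q = (-147 - 102) + 32 = -249 + 32 = -217)
(W(11, 18) + q)**2 = (-2 - 217)**2 = (-219)**2 = 47961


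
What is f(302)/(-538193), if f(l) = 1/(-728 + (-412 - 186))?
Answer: 1/713643918 ≈ 1.4013e-9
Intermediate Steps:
f(l) = -1/1326 (f(l) = 1/(-728 - 598) = 1/(-1326) = -1/1326)
f(302)/(-538193) = -1/1326/(-538193) = -1/1326*(-1/538193) = 1/713643918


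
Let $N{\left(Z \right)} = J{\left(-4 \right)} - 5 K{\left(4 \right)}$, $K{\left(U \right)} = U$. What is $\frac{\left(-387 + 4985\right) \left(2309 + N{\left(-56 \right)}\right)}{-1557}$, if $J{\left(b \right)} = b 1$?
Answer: $- \frac{10506430}{1557} \approx -6747.9$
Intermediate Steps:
$J{\left(b \right)} = b$
$N{\left(Z \right)} = -24$ ($N{\left(Z \right)} = -4 - 20 = -24$)
$\frac{\left(-387 + 4985\right) \left(2309 + N{\left(-56 \right)}\right)}{-1557} = \frac{\left(-387 + 4985\right) \left(2309 - 24\right)}{-1557} = 4598 \cdot 2285 \left(- \frac{1}{1557}\right) = 10506430 \left(- \frac{1}{1557}\right) = - \frac{10506430}{1557}$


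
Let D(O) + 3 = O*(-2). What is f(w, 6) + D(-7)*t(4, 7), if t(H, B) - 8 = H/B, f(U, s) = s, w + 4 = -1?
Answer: 702/7 ≈ 100.29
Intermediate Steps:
w = -5 (w = -4 - 1 = -5)
t(H, B) = 8 + H/B
D(O) = -3 - 2*O (D(O) = -3 + O*(-2) = -3 - 2*O)
f(w, 6) + D(-7)*t(4, 7) = 6 + (-3 - 2*(-7))*(8 + 4/7) = 6 + (-3 + 14)*(8 + 4*(⅐)) = 6 + 11*(8 + 4/7) = 6 + 11*(60/7) = 6 + 660/7 = 702/7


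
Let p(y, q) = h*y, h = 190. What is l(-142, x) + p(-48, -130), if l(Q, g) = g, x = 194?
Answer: -8926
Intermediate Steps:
p(y, q) = 190*y
l(-142, x) + p(-48, -130) = 194 + 190*(-48) = 194 - 9120 = -8926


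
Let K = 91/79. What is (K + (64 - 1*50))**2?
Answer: 1432809/6241 ≈ 229.58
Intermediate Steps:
K = 91/79 (K = 91*(1/79) = 91/79 ≈ 1.1519)
(K + (64 - 1*50))**2 = (91/79 + (64 - 1*50))**2 = (91/79 + (64 - 50))**2 = (91/79 + 14)**2 = (1197/79)**2 = 1432809/6241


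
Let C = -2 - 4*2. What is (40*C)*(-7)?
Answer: 2800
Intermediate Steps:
C = -10 (C = -2 - 8 = -10)
(40*C)*(-7) = (40*(-10))*(-7) = -400*(-7) = 2800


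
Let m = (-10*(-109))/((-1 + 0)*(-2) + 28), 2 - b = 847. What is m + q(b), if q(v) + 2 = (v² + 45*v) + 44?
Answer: 2028235/3 ≈ 6.7608e+5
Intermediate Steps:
b = -845 (b = 2 - 1*847 = 2 - 847 = -845)
q(v) = 42 + v² + 45*v (q(v) = -2 + ((v² + 45*v) + 44) = -2 + (44 + v² + 45*v) = 42 + v² + 45*v)
m = 109/3 (m = 1090/(-1*(-2) + 28) = 1090/(2 + 28) = 1090/30 = 1090*(1/30) = 109/3 ≈ 36.333)
m + q(b) = 109/3 + (42 + (-845)² + 45*(-845)) = 109/3 + (42 + 714025 - 38025) = 109/3 + 676042 = 2028235/3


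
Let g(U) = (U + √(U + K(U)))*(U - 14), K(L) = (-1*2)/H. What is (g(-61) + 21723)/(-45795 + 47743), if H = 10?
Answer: 27/2 - 45*I*√170/1948 ≈ 13.5 - 0.3012*I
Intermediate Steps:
K(L) = -⅕ (K(L) = -1*2/10 = -2*⅒ = -⅕)
g(U) = (-14 + U)*(U + √(-⅕ + U)) (g(U) = (U + √(U - ⅕))*(U - 14) = (U + √(-⅕ + U))*(-14 + U) = (-14 + U)*(U + √(-⅕ + U)))
(g(-61) + 21723)/(-45795 + 47743) = (((-61)² - 14*(-61) - 14*√(-5 + 25*(-61))/5 + (⅕)*(-61)*√(-5 + 25*(-61))) + 21723)/(-45795 + 47743) = ((3721 + 854 - 14*√(-5 - 1525)/5 + (⅕)*(-61)*√(-5 - 1525)) + 21723)/1948 = ((3721 + 854 - 42*I*√170/5 + (⅕)*(-61)*√(-1530)) + 21723)*(1/1948) = ((3721 + 854 - 42*I*√170/5 + (⅕)*(-61)*(3*I*√170)) + 21723)*(1/1948) = ((3721 + 854 - 42*I*√170/5 - 183*I*√170/5) + 21723)*(1/1948) = ((4575 - 45*I*√170) + 21723)*(1/1948) = (26298 - 45*I*√170)*(1/1948) = 27/2 - 45*I*√170/1948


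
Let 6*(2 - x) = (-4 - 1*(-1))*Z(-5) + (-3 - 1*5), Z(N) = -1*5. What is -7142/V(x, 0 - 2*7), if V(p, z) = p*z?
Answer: 21426/35 ≈ 612.17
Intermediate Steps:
Z(N) = -5
x = 5/6 (x = 2 - ((-4 - 1*(-1))*(-5) + (-3 - 1*5))/6 = 2 - ((-4 + 1)*(-5) + (-3 - 5))/6 = 2 - (-3*(-5) - 8)/6 = 2 - (15 - 8)/6 = 2 - 1/6*7 = 2 - 7/6 = 5/6 ≈ 0.83333)
-7142/V(x, 0 - 2*7) = -7142*6/(5*(0 - 2*7)) = -7142*6/(5*(0 - 14)) = -7142/((5/6)*(-14)) = -7142/(-35/3) = -7142*(-3/35) = 21426/35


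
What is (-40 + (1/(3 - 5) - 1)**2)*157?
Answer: -23707/4 ≈ -5926.8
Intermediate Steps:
(-40 + (1/(3 - 5) - 1)**2)*157 = (-40 + (1/(-2) - 1)**2)*157 = (-40 + (-1/2 - 1)**2)*157 = (-40 + (-3/2)**2)*157 = (-40 + 9/4)*157 = -151/4*157 = -23707/4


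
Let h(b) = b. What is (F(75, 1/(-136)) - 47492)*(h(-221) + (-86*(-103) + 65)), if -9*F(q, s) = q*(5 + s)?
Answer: -84382036561/204 ≈ -4.1364e+8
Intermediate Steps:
F(q, s) = -q*(5 + s)/9
(F(75, 1/(-136)) - 47492)*(h(-221) + (-86*(-103) + 65)) = (-1/9*75*(5 + 1/(-136)) - 47492)*(-221 + (-86*(-103) + 65)) = (-1/9*75*(5 - 1/136) - 47492)*(-221 + (8858 + 65)) = (-1/9*75*679/136 - 47492)*(-221 + 8923) = (-16975/408 - 47492)*8702 = -19393711/408*8702 = -84382036561/204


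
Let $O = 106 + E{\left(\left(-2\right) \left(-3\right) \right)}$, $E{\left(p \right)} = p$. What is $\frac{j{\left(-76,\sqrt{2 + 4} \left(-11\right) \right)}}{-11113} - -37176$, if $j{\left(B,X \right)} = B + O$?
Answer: $\frac{413136852}{11113} \approx 37176.0$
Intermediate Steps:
$O = 112$ ($O = 106 - -6 = 106 + 6 = 112$)
$j{\left(B,X \right)} = 112 + B$ ($j{\left(B,X \right)} = B + 112 = 112 + B$)
$\frac{j{\left(-76,\sqrt{2 + 4} \left(-11\right) \right)}}{-11113} - -37176 = \frac{112 - 76}{-11113} - -37176 = 36 \left(- \frac{1}{11113}\right) + 37176 = - \frac{36}{11113} + 37176 = \frac{413136852}{11113}$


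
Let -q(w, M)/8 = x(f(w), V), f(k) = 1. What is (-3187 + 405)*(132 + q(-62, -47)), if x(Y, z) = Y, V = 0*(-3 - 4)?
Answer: -344968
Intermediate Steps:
V = 0 (V = 0*(-7) = 0)
q(w, M) = -8 (q(w, M) = -8*1 = -8)
(-3187 + 405)*(132 + q(-62, -47)) = (-3187 + 405)*(132 - 8) = -2782*124 = -344968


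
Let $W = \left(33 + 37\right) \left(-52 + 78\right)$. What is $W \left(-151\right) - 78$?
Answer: $-274898$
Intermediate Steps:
$W = 1820$ ($W = 70 \cdot 26 = 1820$)
$W \left(-151\right) - 78 = 1820 \left(-151\right) - 78 = -274820 - 78 = -274898$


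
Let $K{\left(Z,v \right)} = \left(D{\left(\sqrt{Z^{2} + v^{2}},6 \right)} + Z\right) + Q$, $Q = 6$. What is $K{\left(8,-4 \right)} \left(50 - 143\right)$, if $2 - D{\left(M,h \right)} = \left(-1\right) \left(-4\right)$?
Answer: $-1116$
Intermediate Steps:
$D{\left(M,h \right)} = -2$ ($D{\left(M,h \right)} = 2 - \left(-1\right) \left(-4\right) = 2 - 4 = -2$)
$K{\left(Z,v \right)} = 4 + Z$ ($K{\left(Z,v \right)} = \left(-2 + Z\right) + 6 = 4 + Z$)
$K{\left(8,-4 \right)} \left(50 - 143\right) = \left(4 + 8\right) \left(50 - 143\right) = 12 \left(-93\right) = -1116$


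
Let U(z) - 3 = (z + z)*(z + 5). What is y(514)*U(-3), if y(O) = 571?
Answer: -5139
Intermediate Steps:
U(z) = 3 + 2*z*(5 + z) (U(z) = 3 + (z + z)*(z + 5) = 3 + (2*z)*(5 + z) = 3 + 2*z*(5 + z))
y(514)*U(-3) = 571*(3 + 2*(-3)² + 10*(-3)) = 571*(3 + 2*9 - 30) = 571*(3 + 18 - 30) = 571*(-9) = -5139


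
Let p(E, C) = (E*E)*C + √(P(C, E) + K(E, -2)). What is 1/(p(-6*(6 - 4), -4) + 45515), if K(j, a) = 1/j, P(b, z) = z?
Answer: 539268/24234164797 - 2*I*√435/24234164797 ≈ 2.2252e-5 - 1.7213e-9*I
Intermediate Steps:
p(E, C) = √(E + 1/E) + C*E² (p(E, C) = (E*E)*C + √(E + 1/E) = E²*C + √(E + 1/E) = C*E² + √(E + 1/E) = √(E + 1/E) + C*E²)
1/(p(-6*(6 - 4), -4) + 45515) = 1/((√(-6*(6 - 4) + 1/(-6*(6 - 4))) - 4*36*(6 - 4)²) + 45515) = 1/((√(-6*2 + 1/(-6*2)) - 4*(-6*2)²) + 45515) = 1/((√(-12 + 1/(-12)) - 4*(-12)²) + 45515) = 1/((√(-12 - 1/12) - 4*144) + 45515) = 1/((√(-145/12) - 576) + 45515) = 1/((I*√435/6 - 576) + 45515) = 1/((-576 + I*√435/6) + 45515) = 1/(44939 + I*√435/6)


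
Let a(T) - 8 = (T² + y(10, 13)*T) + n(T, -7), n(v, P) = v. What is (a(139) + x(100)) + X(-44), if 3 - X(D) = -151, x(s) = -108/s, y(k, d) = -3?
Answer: 480098/25 ≈ 19204.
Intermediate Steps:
X(D) = 154 (X(D) = 3 - 1*(-151) = 3 + 151 = 154)
a(T) = 8 + T² - 2*T (a(T) = 8 + ((T² - 3*T) + T) = 8 + (T² - 2*T) = 8 + T² - 2*T)
(a(139) + x(100)) + X(-44) = ((8 + 139² - 2*139) - 108/100) + 154 = ((8 + 19321 - 278) - 108*1/100) + 154 = (19051 - 27/25) + 154 = 476248/25 + 154 = 480098/25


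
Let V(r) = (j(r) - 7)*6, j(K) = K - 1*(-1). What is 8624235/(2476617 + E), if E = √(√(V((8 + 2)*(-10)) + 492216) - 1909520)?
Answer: 8624235/(2476617 + I*√(1909520 - 6*√13655)) ≈ 3.4823 - 0.0019426*I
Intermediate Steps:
j(K) = 1 + K (j(K) = K + 1 = 1 + K)
V(r) = -36 + 6*r (V(r) = ((1 + r) - 7)*6 = (-6 + r)*6 = -36 + 6*r)
E = √(-1909520 + 6*√13655) (E = √(√((-36 + 6*((8 + 2)*(-10))) + 492216) - 1909520) = √(√((-36 + 6*(10*(-10))) + 492216) - 1909520) = √(√((-36 + 6*(-100)) + 492216) - 1909520) = √(√((-36 - 600) + 492216) - 1909520) = √(√(-636 + 492216) - 1909520) = √(√491580 - 1909520) = √(6*√13655 - 1909520) = √(-1909520 + 6*√13655) ≈ 1381.6*I)
8624235/(2476617 + E) = 8624235/(2476617 + √(-1909520 + 6*√13655))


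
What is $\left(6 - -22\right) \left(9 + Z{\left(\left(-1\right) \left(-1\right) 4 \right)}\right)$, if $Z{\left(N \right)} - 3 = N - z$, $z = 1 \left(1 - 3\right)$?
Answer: $504$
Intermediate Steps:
$z = -2$ ($z = 1 \left(-2\right) = -2$)
$Z{\left(N \right)} = 5 + N$ ($Z{\left(N \right)} = 3 + \left(N - -2\right) = 3 + \left(N + 2\right) = 3 + \left(2 + N\right) = 5 + N$)
$\left(6 - -22\right) \left(9 + Z{\left(\left(-1\right) \left(-1\right) 4 \right)}\right) = \left(6 - -22\right) \left(9 + \left(5 + \left(-1\right) \left(-1\right) 4\right)\right) = \left(6 + 22\right) \left(9 + \left(5 + 1 \cdot 4\right)\right) = 28 \left(9 + \left(5 + 4\right)\right) = 28 \left(9 + 9\right) = 28 \cdot 18 = 504$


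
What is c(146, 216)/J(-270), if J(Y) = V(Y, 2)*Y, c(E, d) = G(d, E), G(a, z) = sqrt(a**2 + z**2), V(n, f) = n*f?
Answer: sqrt(16993)/72900 ≈ 0.0017882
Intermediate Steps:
V(n, f) = f*n
c(E, d) = sqrt(E**2 + d**2) (c(E, d) = sqrt(d**2 + E**2) = sqrt(E**2 + d**2))
J(Y) = 2*Y**2 (J(Y) = (2*Y)*Y = 2*Y**2)
c(146, 216)/J(-270) = sqrt(146**2 + 216**2)/((2*(-270)**2)) = sqrt(21316 + 46656)/((2*72900)) = sqrt(67972)/145800 = (2*sqrt(16993))*(1/145800) = sqrt(16993)/72900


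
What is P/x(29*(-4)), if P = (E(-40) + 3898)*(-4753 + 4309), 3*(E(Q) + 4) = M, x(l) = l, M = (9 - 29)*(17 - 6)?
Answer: 424094/29 ≈ 14624.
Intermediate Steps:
M = -220 (M = -20*11 = -220)
E(Q) = -232/3 (E(Q) = -4 + (⅓)*(-220) = -4 - 220/3 = -232/3)
P = -1696376 (P = (-232/3 + 3898)*(-4753 + 4309) = (11462/3)*(-444) = -1696376)
P/x(29*(-4)) = -1696376/(29*(-4)) = -1696376/(-116) = -1696376*(-1/116) = 424094/29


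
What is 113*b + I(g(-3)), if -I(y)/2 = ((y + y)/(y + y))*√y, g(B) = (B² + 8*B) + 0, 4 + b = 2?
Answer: -226 - 2*I*√15 ≈ -226.0 - 7.746*I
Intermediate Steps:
b = -2 (b = -4 + 2 = -2)
g(B) = B² + 8*B
I(y) = -2*√y (I(y) = -2*(y + y)/(y + y)*√y = -2*(2*y)/((2*y))*√y = -2*(2*y)*(1/(2*y))*√y = -2*√y)
113*b + I(g(-3)) = 113*(-2) - 2*I*√3*√(8 - 3) = -226 - 2*I*√15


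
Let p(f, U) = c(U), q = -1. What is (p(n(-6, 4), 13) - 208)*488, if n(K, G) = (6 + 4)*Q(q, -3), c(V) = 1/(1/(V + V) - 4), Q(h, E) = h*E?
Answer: -10467600/103 ≈ -1.0163e+5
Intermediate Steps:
Q(h, E) = E*h
c(V) = 1/(-4 + 1/(2*V)) (c(V) = 1/(1/(2*V) - 4) = 1/(-4 + 1/(2*V)))
n(K, G) = 30 (n(K, G) = (6 + 4)*(-3*(-1)) = 10*3 = 30)
p(f, U) = -2*U/(-1 + 8*U)
(p(n(-6, 4), 13) - 208)*488 = (-2*13/(-1 + 8*13) - 208)*488 = (-2*13/(-1 + 104) - 208)*488 = (-2*13/103 - 208)*488 = (-2*13*1/103 - 208)*488 = (-26/103 - 208)*488 = -21450/103*488 = -10467600/103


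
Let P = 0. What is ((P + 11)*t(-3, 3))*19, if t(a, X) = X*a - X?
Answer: -2508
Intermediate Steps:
t(a, X) = -X + X*a
((P + 11)*t(-3, 3))*19 = ((0 + 11)*(3*(-1 - 3)))*19 = (11*(3*(-4)))*19 = (11*(-12))*19 = -132*19 = -2508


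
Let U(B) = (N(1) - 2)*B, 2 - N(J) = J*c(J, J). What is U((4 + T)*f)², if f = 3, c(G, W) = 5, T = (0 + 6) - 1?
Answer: 18225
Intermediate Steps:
T = 5 (T = 6 - 1 = 5)
N(J) = 2 - 5*J (N(J) = 2 - J*5 = 2 - 5*J)
U(B) = -5*B (U(B) = ((2 - 5*1) - 2)*B = ((2 - 5) - 2)*B = (-3 - 2)*B = -5*B)
U((4 + T)*f)² = (-5*(4 + 5)*3)² = (-45*3)² = (-5*27)² = (-135)² = 18225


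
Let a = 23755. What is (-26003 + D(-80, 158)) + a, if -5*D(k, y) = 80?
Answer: -2264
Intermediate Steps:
D(k, y) = -16 (D(k, y) = -1/5*80 = -16)
(-26003 + D(-80, 158)) + a = (-26003 - 16) + 23755 = -26019 + 23755 = -2264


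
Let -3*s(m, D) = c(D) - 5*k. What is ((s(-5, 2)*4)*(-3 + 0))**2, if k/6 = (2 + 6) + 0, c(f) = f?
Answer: 906304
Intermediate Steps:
k = 48 (k = 6*((2 + 6) + 0) = 6*(8 + 0) = 6*8 = 48)
s(m, D) = 80 - D/3 (s(m, D) = -(D - 5*48)/3 = -(D - 240)/3 = -(-240 + D)/3 = 80 - D/3)
((s(-5, 2)*4)*(-3 + 0))**2 = (((80 - 1/3*2)*4)*(-3 + 0))**2 = (((80 - 2/3)*4)*(-3))**2 = (((238/3)*4)*(-3))**2 = ((952/3)*(-3))**2 = (-952)**2 = 906304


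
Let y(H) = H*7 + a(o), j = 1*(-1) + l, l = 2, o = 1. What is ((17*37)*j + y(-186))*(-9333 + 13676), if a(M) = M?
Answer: -2918496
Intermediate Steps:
j = 1 (j = 1*(-1) + 2 = -1 + 2 = 1)
y(H) = 1 + 7*H (y(H) = H*7 + 1 = 7*H + 1 = 1 + 7*H)
((17*37)*j + y(-186))*(-9333 + 13676) = ((17*37)*1 + (1 + 7*(-186)))*(-9333 + 13676) = (629*1 + (1 - 1302))*4343 = (629 - 1301)*4343 = -672*4343 = -2918496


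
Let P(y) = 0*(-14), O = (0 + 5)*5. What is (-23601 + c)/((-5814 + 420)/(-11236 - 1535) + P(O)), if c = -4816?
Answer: -120971169/1798 ≈ -67281.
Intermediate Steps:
O = 25 (O = 5*5 = 25)
P(y) = 0
(-23601 + c)/((-5814 + 420)/(-11236 - 1535) + P(O)) = (-23601 - 4816)/((-5814 + 420)/(-11236 - 1535) + 0) = -28417/(-5394/(-12771) + 0) = -28417/(-5394*(-1/12771) + 0) = -28417/(1798/4257 + 0) = -28417/1798/4257 = -28417*4257/1798 = -120971169/1798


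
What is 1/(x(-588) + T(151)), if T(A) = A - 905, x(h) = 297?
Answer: -1/457 ≈ -0.0021882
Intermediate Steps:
T(A) = -905 + A
1/(x(-588) + T(151)) = 1/(297 + (-905 + 151)) = 1/(297 - 754) = 1/(-457) = -1/457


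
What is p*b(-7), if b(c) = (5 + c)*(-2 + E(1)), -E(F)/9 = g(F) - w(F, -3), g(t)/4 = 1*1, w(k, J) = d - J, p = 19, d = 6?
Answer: -1634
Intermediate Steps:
w(k, J) = 6 - J
g(t) = 4 (g(t) = 4*(1*1) = 4*1 = 4)
E(F) = 45 (E(F) = -9*(4 - (6 - 1*(-3))) = -9*(4 - (6 + 3)) = -9*(4 - 1*9) = -9*(4 - 9) = -9*(-5) = 45)
b(c) = 215 + 43*c (b(c) = (5 + c)*(-2 + 45) = (5 + c)*43 = 215 + 43*c)
p*b(-7) = 19*(215 + 43*(-7)) = 19*(215 - 301) = 19*(-86) = -1634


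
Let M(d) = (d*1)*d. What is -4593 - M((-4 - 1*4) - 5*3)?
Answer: -5122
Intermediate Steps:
M(d) = d² (M(d) = d*d = d²)
-4593 - M((-4 - 1*4) - 5*3) = -4593 - ((-4 - 1*4) - 5*3)² = -4593 - ((-4 - 4) - 15)² = -4593 - (-8 - 15)² = -4593 - 1*(-23)² = -4593 - 1*529 = -4593 - 529 = -5122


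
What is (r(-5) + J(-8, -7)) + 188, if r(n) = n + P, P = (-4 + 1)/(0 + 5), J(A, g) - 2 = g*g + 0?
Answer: 1167/5 ≈ 233.40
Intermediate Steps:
J(A, g) = 2 + g**2 (J(A, g) = 2 + (g*g + 0) = 2 + (g**2 + 0) = 2 + g**2)
P = -3/5 ≈ -0.60000
r(n) = -3/5 + n (r(n) = n - 3/5 = -3/5 + n)
(r(-5) + J(-8, -7)) + 188 = ((-3/5 - 5) + (2 + (-7)**2)) + 188 = (-28/5 + (2 + 49)) + 188 = (-28/5 + 51) + 188 = 227/5 + 188 = 1167/5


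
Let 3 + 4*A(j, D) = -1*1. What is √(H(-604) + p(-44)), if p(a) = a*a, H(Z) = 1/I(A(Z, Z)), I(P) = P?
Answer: 3*√215 ≈ 43.989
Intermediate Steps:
A(j, D) = -1 (A(j, D) = -¾ + (-1*1)/4 = -¾ + (¼)*(-1) = -¾ - ¼ = -1)
H(Z) = -1 (H(Z) = 1/(-1) = -1)
p(a) = a²
√(H(-604) + p(-44)) = √(-1 + (-44)²) = √(-1 + 1936) = √1935 = 3*√215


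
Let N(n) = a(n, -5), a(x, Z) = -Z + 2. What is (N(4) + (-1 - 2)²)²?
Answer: 256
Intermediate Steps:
a(x, Z) = 2 - Z
N(n) = 7 (N(n) = 2 - 1*(-5) = 2 + 5 = 7)
(N(4) + (-1 - 2)²)² = (7 + (-1 - 2)²)² = (7 + (-3)²)² = (7 + 9)² = 16² = 256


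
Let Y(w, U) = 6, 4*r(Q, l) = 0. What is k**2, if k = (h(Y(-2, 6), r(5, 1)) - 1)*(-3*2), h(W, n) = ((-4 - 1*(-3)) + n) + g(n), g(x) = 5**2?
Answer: 19044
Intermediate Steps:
r(Q, l) = 0 (r(Q, l) = (1/4)*0 = 0)
g(x) = 25
h(W, n) = 24 + n (h(W, n) = ((-4 - 1*(-3)) + n) + 25 = ((-4 + 3) + n) + 25 = (-1 + n) + 25 = 24 + n)
k = -138 (k = ((24 + 0) - 1)*(-3*2) = (24 - 1)*(-6) = 23*(-6) = -138)
k**2 = (-138)**2 = 19044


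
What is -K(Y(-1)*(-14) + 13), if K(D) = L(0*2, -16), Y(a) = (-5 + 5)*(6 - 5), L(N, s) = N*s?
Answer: 0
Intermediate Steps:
Y(a) = 0 (Y(a) = 0*1 = 0)
K(D) = 0 (K(D) = (0*2)*(-16) = 0*(-16) = 0)
-K(Y(-1)*(-14) + 13) = -1*0 = 0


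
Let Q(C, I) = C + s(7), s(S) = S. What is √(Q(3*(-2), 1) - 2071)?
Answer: 3*I*√230 ≈ 45.497*I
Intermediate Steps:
Q(C, I) = 7 + C (Q(C, I) = C + 7 = 7 + C)
√(Q(3*(-2), 1) - 2071) = √((7 + 3*(-2)) - 2071) = √((7 - 6) - 2071) = √(1 - 2071) = √(-2070) = 3*I*√230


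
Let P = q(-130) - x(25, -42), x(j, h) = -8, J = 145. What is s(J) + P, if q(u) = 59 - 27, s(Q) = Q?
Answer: 185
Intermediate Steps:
q(u) = 32
P = 40 (P = 32 - 1*(-8) = 32 + 8 = 40)
s(J) + P = 145 + 40 = 185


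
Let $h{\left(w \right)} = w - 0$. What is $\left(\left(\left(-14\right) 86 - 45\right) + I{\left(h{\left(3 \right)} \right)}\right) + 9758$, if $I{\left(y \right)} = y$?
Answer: $8512$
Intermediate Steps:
$h{\left(w \right)} = w$ ($h{\left(w \right)} = w + 0 = w$)
$\left(\left(\left(-14\right) 86 - 45\right) + I{\left(h{\left(3 \right)} \right)}\right) + 9758 = \left(\left(\left(-14\right) 86 - 45\right) + 3\right) + 9758 = \left(\left(-1204 - 45\right) + 3\right) + 9758 = \left(-1249 + 3\right) + 9758 = -1246 + 9758 = 8512$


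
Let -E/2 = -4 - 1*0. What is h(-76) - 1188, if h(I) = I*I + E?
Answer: 4596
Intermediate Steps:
E = 8 (E = -2*(-4 - 1*0) = -2*(-4 + 0) = -2*(-4) = 8)
h(I) = 8 + I² (h(I) = I*I + 8 = I² + 8 = 8 + I²)
h(-76) - 1188 = (8 + (-76)²) - 1188 = (8 + 5776) - 1188 = 5784 - 1188 = 4596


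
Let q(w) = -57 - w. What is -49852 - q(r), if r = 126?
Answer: -49669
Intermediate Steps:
-49852 - q(r) = -49852 - (-57 - 1*126) = -49852 - (-57 - 126) = -49852 - 1*(-183) = -49852 + 183 = -49669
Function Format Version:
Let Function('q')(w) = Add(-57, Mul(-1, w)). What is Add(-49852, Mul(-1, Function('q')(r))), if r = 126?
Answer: -49669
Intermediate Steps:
Add(-49852, Mul(-1, Function('q')(r))) = Add(-49852, Mul(-1, Add(-57, Mul(-1, 126)))) = Add(-49852, Mul(-1, Add(-57, -126))) = Add(-49852, Mul(-1, -183)) = Add(-49852, 183) = -49669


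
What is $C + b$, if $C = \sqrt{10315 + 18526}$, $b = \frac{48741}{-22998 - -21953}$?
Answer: $- \frac{4431}{95} + \sqrt{28841} \approx 123.18$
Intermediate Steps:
$b = - \frac{4431}{95}$ ($b = \frac{48741}{-22998 + 21953} = \frac{48741}{-1045} = 48741 \left(- \frac{1}{1045}\right) = - \frac{4431}{95} \approx -46.642$)
$C = \sqrt{28841} \approx 169.83$
$C + b = \sqrt{28841} - \frac{4431}{95} = - \frac{4431}{95} + \sqrt{28841}$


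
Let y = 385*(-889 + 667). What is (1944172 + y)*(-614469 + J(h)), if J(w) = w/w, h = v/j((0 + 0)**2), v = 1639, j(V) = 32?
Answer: -1142112900536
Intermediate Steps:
y = -85470 (y = 385*(-222) = -85470)
h = 1639/32 ≈ 51.219
J(w) = 1
(1944172 + y)*(-614469 + J(h)) = (1944172 - 85470)*(-614469 + 1) = 1858702*(-614468) = -1142112900536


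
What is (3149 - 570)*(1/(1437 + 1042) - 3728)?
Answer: -23834372669/2479 ≈ -9.6145e+6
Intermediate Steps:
(3149 - 570)*(1/(1437 + 1042) - 3728) = 2579*(1/2479 - 3728) = 2579*(-9241711/2479) = -23834372669/2479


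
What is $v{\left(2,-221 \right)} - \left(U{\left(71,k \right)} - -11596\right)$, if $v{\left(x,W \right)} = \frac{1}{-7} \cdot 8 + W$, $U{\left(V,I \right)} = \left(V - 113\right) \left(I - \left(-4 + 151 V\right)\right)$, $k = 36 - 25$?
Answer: $- \frac{3230291}{7} \approx -4.6147 \cdot 10^{5}$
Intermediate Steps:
$k = 11$
$U{\left(V,I \right)} = \left(-113 + V\right) \left(4 + I - 151 V\right)$ ($U{\left(V,I \right)} = \left(-113 + V\right) \left(I - \left(-4 + 151 V\right)\right) = \left(-113 + V\right) \left(4 + I - 151 V\right)$)
$v{\left(x,W \right)} = - \frac{8}{7} + W$ ($v{\left(x,W \right)} = \left(- \frac{1}{7}\right) 8 + W = - \frac{8}{7} + W$)
$v{\left(2,-221 \right)} - \left(U{\left(71,k \right)} - -11596\right) = \left(- \frac{8}{7} - 221\right) - \left(\left(-452 - 151 \cdot 71^{2} - 1243 + 17067 \cdot 71 + 11 \cdot 71\right) - -11596\right) = - \frac{1555}{7} - \left(\left(-452 - 761191 - 1243 + 1211757 + 781\right) + 11596\right) = - \frac{1555}{7} - \left(449652 + 11596\right) = - \frac{1555}{7} - 461248 = - \frac{3230291}{7}$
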